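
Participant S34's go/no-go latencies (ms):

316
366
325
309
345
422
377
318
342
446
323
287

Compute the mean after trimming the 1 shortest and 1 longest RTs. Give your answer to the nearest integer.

Sorted: 287, 309, 316, 318, 323, 325, 342, 345, 366, 377, 422, 446
Drop lowest 1 (287) and highest 1 (446)
Remaining (n=10): Σ = 3443, mean = 3443/10 = 344.300

344 ms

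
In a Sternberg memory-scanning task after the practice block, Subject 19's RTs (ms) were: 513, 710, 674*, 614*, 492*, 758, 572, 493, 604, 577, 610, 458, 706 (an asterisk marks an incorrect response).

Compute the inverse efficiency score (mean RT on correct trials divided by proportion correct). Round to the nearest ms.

780 ms

Correct trials (n=10): 513, 710, 758, 572, 493, 604, 577, 610, 458, 706
Mean correct RT = 6001/10 = 600.1000 ms
Proportion correct = 10/13
IES = 600.1000 / (10/13) = 780.130 ms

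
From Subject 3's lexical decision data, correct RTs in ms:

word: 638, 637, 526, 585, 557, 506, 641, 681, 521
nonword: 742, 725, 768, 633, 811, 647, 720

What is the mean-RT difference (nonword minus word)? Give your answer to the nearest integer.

M(word) = 5292/9 = 588.000
M(nonword) = 5046/7 = 720.857
Difference = 720.857 − 588.000 = 132.857 ms

133 ms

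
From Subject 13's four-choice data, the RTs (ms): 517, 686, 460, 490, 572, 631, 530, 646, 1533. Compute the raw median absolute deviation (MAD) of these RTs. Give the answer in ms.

74 ms

Sorted: 460, 490, 517, 530, 572, 631, 646, 686, 1533 → median = 572
|x − 572|: 55, 114, 112, 82, 0, 59, 42, 74, 961
Sorted deviations: 0, 42, 55, 59, 74, 82, 112, 114, 961 → MAD = 74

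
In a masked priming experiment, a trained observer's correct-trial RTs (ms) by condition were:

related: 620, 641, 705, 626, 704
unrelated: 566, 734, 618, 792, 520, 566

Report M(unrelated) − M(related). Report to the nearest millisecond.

-27 ms

M(related) = 3296/5 = 659.200
M(unrelated) = 3796/6 = 632.667
Difference = 632.667 − 659.200 = -26.533 ms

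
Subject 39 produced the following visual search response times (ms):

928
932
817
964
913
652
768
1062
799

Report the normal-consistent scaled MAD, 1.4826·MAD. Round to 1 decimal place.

142.3 ms

Sorted: 652, 768, 799, 817, 913, 928, 932, 964, 1062 → median = 913
|x − 913| sorted: 0, 15, 19, 51, 96, 114, 145, 149, 261 → MAD = 96
Robust SD ≈ 1.4826 × 96 = 142.330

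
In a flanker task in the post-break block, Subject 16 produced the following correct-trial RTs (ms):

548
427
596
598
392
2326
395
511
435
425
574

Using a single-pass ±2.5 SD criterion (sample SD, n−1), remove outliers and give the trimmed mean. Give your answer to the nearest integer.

n = 11, ΣRT = 7227, M = 657.000
Σ(x−M)² = 3127726.00; s = √(3127726.00/10) = 559.261
Cutoffs: 657.000 ± 2.5·559.261 → [-741.2, 2055.2]
Outside: 2326 → excluded.
Retained (n=10): Σ = 4901, mean = 4901/10 = 490.100

490 ms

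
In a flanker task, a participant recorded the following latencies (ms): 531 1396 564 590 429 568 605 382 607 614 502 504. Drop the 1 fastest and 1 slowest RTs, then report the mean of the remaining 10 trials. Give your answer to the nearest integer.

551 ms

Sorted: 382, 429, 502, 504, 531, 564, 568, 590, 605, 607, 614, 1396
Drop lowest 1 (382) and highest 1 (1396)
Remaining (n=10): Σ = 5514, mean = 5514/10 = 551.400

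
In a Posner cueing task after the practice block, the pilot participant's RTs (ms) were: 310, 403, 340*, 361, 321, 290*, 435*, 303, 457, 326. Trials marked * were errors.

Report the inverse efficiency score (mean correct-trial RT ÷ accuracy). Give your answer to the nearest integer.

506 ms

Correct trials (n=7): 310, 403, 361, 321, 303, 457, 326
Mean correct RT = 2481/7 = 354.4286 ms
Proportion correct = 7/10
IES = 354.4286 / (7/10) = 506.327 ms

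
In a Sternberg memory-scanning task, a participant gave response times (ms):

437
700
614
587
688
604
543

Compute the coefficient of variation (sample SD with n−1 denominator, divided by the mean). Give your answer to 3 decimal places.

0.150

n = 7, Σ = 4173, M = 596.1429
Σ(x−M)² = 47838.857; s = √(47838.857/6) = 89.2925
CV = 89.2925 / 596.1429 = 0.14978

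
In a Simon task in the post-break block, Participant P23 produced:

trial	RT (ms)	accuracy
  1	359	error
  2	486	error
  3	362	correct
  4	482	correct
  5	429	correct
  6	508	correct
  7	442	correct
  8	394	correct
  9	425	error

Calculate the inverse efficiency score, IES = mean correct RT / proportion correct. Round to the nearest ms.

Correct trials (n=6): 362, 482, 429, 508, 442, 394
Mean correct RT = 2617/6 = 436.1667 ms
Proportion correct = 6/9
IES = 436.1667 / (6/9) = 654.250 ms

654 ms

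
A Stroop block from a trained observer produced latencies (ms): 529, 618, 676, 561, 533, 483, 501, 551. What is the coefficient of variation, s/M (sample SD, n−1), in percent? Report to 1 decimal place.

11.3%

n = 8, Σ = 4452, M = 556.5000
Σ(x−M)² = 27904.000; s = √(27904.000/7) = 63.1370
CV = 63.1370 / 556.5000 = 0.11345 = 11.345%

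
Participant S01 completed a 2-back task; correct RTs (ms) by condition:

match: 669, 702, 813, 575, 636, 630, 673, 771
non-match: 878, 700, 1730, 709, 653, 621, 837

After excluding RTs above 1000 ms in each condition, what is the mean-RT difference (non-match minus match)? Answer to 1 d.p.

49.4 ms

non-match: exclude 1730
M(match) = 5469/8 = 683.625
M(non-match) = 4398/6 = 733.000
Difference = 733.000 − 683.625 = 49.375 ms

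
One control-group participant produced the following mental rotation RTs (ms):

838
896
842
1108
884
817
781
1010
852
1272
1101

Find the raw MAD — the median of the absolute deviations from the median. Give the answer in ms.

Sorted: 781, 817, 838, 842, 852, 884, 896, 1010, 1101, 1108, 1272 → median = 884
|x − 884|: 46, 12, 42, 224, 0, 67, 103, 126, 32, 388, 217
Sorted deviations: 0, 12, 32, 42, 46, 67, 103, 126, 217, 224, 388 → MAD = 67

67 ms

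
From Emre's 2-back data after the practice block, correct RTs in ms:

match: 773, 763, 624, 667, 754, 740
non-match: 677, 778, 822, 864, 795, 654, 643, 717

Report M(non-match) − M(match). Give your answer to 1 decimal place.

23.6 ms

M(match) = 4321/6 = 720.167
M(non-match) = 5950/8 = 743.750
Difference = 743.750 − 720.167 = 23.583 ms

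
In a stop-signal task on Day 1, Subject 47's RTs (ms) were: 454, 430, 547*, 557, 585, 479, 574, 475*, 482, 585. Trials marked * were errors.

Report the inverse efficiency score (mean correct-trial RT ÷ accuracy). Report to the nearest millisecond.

648 ms

Correct trials (n=8): 454, 430, 557, 585, 479, 574, 482, 585
Mean correct RT = 4146/8 = 518.2500 ms
Proportion correct = 8/10
IES = 518.2500 / (8/10) = 647.812 ms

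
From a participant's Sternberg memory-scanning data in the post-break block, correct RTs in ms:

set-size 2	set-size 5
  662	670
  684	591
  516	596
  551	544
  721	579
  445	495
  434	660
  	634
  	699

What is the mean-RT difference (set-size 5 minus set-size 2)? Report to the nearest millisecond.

34 ms

M(set-size 2) = 4013/7 = 573.286
M(set-size 5) = 5468/9 = 607.556
Difference = 607.556 − 573.286 = 34.270 ms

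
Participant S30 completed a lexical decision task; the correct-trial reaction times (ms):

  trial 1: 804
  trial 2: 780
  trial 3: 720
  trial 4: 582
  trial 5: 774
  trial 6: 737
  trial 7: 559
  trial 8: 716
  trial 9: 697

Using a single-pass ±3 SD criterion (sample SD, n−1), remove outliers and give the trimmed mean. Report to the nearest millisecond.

708 ms

n = 9, ΣRT = 6369, M = 707.667
Σ(x−M)² = 58002.00; s = √(58002.00/8) = 85.148
Cutoffs: 707.667 ± 3·85.148 → [452.2, 963.1]
No RTs fall outside the cutoffs; all 9 retained. Mean = 6369/9 = 707.667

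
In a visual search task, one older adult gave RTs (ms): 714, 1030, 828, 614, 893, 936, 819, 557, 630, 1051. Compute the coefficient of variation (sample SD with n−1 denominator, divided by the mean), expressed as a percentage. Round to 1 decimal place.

21.6%

n = 10, Σ = 8072, M = 807.2000
Σ(x−M)² = 273613.600; s = √(273613.600/9) = 174.3603
CV = 174.3603 / 807.2000 = 0.21601 = 21.601%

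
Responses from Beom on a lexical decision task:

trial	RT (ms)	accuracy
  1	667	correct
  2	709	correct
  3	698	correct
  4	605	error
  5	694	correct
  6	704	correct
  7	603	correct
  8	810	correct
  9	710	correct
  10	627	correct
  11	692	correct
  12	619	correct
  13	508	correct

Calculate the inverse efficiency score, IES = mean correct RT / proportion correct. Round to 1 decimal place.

Correct trials (n=12): 667, 709, 698, 694, 704, 603, 810, 710, 627, 692, 619, 508
Mean correct RT = 8041/12 = 670.0833 ms
Proportion correct = 12/13
IES = 670.0833 / (12/13) = 725.924 ms

725.9 ms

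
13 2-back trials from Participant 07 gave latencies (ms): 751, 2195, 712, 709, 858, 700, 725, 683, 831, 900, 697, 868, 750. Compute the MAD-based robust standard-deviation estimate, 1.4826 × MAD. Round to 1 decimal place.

78.6 ms

Sorted: 683, 697, 700, 709, 712, 725, 750, 751, 831, 858, 868, 900, 2195 → median = 750
|x − 750| sorted: 0, 1, 25, 38, 41, 50, 53, 67, 81, 108, 118, 150, 1445 → MAD = 53
Robust SD ≈ 1.4826 × 53 = 78.578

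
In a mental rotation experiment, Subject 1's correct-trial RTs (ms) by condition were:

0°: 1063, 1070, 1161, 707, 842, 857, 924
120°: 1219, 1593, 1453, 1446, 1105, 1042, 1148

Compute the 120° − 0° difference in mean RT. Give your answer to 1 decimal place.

M(0°) = 6624/7 = 946.286
M(120°) = 9006/7 = 1286.571
Difference = 1286.571 − 946.286 = 340.286 ms

340.3 ms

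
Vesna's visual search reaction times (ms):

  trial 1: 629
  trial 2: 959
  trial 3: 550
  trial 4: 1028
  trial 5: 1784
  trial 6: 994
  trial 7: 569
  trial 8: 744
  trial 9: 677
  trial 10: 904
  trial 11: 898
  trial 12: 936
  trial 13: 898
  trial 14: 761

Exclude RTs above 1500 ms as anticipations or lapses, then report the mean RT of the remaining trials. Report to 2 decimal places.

811.31 ms

Excluded: 1784
Retained (n=13): Σ = 10547
Mean = 10547/13 = 811.3077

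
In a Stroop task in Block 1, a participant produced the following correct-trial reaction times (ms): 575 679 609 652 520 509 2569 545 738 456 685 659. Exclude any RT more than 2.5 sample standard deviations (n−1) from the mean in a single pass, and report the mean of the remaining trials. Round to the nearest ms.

n = 12, ΣRT = 9196, M = 766.333
Σ(x−M)² = 3622802.67; s = √(3622802.67/11) = 573.886
Cutoffs: 766.333 ± 2.5·573.886 → [-668.4, 2201.0]
Outside: 2569 → excluded.
Retained (n=11): Σ = 6627, mean = 6627/11 = 602.455

602 ms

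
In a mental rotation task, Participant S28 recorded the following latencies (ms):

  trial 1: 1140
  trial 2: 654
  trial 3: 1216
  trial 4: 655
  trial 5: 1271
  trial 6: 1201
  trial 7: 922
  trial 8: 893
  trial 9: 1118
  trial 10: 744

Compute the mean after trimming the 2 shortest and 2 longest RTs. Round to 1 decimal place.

Sorted: 654, 655, 744, 893, 922, 1118, 1140, 1201, 1216, 1271
Drop lowest 2 (654, 655) and highest 2 (1216, 1271)
Remaining (n=6): Σ = 6018, mean = 6018/6 = 1003.000

1003.0 ms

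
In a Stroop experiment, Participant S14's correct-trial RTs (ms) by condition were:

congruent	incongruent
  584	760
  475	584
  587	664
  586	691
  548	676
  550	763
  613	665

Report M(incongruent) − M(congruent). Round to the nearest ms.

123 ms

M(congruent) = 3943/7 = 563.286
M(incongruent) = 4803/7 = 686.143
Difference = 686.143 − 563.286 = 122.857 ms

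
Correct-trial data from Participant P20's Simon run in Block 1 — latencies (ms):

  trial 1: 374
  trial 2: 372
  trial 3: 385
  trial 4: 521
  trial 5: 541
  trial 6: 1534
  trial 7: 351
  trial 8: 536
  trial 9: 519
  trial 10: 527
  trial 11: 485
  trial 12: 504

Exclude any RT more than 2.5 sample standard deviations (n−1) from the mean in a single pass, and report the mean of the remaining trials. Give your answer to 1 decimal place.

n = 12, ΣRT = 6649, M = 554.083
Σ(x−M)² = 1106490.92; s = √(1106490.92/11) = 317.159
Cutoffs: 554.083 ± 2.5·317.159 → [-238.8, 1347.0]
Outside: 1534 → excluded.
Retained (n=11): Σ = 5115, mean = 5115/11 = 465.000

465.0 ms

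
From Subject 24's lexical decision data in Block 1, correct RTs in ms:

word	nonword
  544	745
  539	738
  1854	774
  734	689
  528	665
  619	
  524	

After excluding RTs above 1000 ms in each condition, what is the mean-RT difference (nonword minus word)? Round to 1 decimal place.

word: exclude 1854
M(word) = 3488/6 = 581.333
M(nonword) = 3611/5 = 722.200
Difference = 722.200 − 581.333 = 140.867 ms

140.9 ms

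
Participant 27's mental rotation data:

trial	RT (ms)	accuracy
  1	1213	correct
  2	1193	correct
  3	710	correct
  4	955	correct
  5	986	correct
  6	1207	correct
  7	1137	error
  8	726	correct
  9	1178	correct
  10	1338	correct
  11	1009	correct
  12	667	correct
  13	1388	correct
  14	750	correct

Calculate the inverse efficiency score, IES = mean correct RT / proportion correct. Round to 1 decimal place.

Correct trials (n=13): 1213, 1193, 710, 955, 986, 1207, 726, 1178, 1338, 1009, 667, 1388, 750
Mean correct RT = 13320/13 = 1024.6154 ms
Proportion correct = 13/14
IES = 1024.6154 / (13/14) = 1103.432 ms

1103.4 ms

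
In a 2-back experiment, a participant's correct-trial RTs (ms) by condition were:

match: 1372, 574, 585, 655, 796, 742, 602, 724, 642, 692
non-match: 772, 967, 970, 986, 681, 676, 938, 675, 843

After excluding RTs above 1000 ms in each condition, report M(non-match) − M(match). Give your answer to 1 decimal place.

166.2 ms

match: exclude 1372
M(match) = 6012/9 = 668.000
M(non-match) = 7508/9 = 834.222
Difference = 834.222 − 668.000 = 166.222 ms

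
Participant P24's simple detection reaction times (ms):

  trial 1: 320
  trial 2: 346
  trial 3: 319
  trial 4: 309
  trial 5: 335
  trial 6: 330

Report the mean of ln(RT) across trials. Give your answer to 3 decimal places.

ln(RT): 5.7683, 5.8464, 5.7652, 5.7333, 5.8141, 5.7991
Σ ln(RT) = 34.7265
Mean = 34.7265/6 = 5.78775

5.788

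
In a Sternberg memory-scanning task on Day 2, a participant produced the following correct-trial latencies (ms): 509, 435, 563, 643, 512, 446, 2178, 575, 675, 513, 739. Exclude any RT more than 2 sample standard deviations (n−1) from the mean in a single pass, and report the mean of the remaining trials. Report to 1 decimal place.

561.0 ms

n = 11, ΣRT = 7788, M = 708.000
Σ(x−M)² = 2465104.00; s = √(2465104.00/10) = 496.498
Cutoffs: 708.000 ± 2·496.498 → [-285.0, 1701.0]
Outside: 2178 → excluded.
Retained (n=10): Σ = 5610, mean = 5610/10 = 561.000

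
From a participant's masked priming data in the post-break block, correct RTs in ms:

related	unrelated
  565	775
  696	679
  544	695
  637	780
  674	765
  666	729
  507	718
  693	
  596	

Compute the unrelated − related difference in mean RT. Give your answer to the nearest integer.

M(related) = 5578/9 = 619.778
M(unrelated) = 5141/7 = 734.429
Difference = 734.429 − 619.778 = 114.651 ms

115 ms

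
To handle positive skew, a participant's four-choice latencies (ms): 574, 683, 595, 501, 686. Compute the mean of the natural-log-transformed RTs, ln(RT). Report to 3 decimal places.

6.403

ln(RT): 6.3526, 6.5265, 6.3886, 6.2166, 6.5309
Σ ln(RT) = 32.0152
Mean = 32.0152/5 = 6.40303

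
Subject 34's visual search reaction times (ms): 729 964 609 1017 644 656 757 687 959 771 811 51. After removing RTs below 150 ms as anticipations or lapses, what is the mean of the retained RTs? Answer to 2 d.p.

782.18 ms

Excluded: 51
Retained (n=11): Σ = 8604
Mean = 8604/11 = 782.1818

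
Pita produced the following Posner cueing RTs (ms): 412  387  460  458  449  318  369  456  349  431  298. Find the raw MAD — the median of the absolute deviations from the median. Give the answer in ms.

Sorted: 298, 318, 349, 369, 387, 412, 431, 449, 456, 458, 460 → median = 412
|x − 412|: 0, 25, 48, 46, 37, 94, 43, 44, 63, 19, 114
Sorted deviations: 0, 19, 25, 37, 43, 44, 46, 48, 63, 94, 114 → MAD = 44

44 ms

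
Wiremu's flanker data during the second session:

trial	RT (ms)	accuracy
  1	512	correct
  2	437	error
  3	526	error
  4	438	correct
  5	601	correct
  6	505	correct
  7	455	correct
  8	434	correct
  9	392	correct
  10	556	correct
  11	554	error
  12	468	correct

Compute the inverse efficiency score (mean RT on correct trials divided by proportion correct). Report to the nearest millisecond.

Correct trials (n=9): 512, 438, 601, 505, 455, 434, 392, 556, 468
Mean correct RT = 4361/9 = 484.5556 ms
Proportion correct = 9/12
IES = 484.5556 / (9/12) = 646.074 ms

646 ms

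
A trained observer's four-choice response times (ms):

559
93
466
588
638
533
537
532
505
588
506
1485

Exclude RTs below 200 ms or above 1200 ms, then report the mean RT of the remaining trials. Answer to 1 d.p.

545.2 ms

Excluded: 93, 1485
Retained (n=10): Σ = 5452
Mean = 5452/10 = 545.2000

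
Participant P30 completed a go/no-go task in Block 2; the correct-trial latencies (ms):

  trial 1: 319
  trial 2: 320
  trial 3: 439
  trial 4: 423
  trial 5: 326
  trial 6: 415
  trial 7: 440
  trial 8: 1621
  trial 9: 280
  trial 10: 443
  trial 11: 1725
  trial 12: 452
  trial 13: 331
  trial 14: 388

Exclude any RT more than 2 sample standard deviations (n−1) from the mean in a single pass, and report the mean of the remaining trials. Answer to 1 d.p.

n = 14, ΣRT = 7922, M = 565.857
Σ(x−M)² = 2907515.71; s = √(2907515.71/13) = 472.922
Cutoffs: 565.857 ± 2·472.922 → [-380.0, 1511.7]
Outside: 1621, 1725 → excluded.
Retained (n=12): Σ = 4576, mean = 4576/12 = 381.333

381.3 ms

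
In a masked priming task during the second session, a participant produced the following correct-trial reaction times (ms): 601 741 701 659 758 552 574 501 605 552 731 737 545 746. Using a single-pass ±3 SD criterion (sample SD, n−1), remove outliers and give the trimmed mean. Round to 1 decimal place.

643.1 ms

n = 14, ΣRT = 9003, M = 643.071
Σ(x−M)² = 107936.93; s = √(107936.93/13) = 91.120
Cutoffs: 643.071 ± 3·91.120 → [369.7, 916.4]
No RTs fall outside the cutoffs; all 14 retained. Mean = 9003/14 = 643.071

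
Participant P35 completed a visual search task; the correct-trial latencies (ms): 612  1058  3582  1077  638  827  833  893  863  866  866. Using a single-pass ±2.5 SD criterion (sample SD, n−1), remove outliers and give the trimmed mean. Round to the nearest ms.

n = 11, ΣRT = 12115, M = 1101.364
Σ(x−M)² = 6968532.55; s = √(6968532.55/10) = 834.777
Cutoffs: 1101.364 ± 2.5·834.777 → [-985.6, 3188.3]
Outside: 3582 → excluded.
Retained (n=10): Σ = 8533, mean = 8533/10 = 853.300

853 ms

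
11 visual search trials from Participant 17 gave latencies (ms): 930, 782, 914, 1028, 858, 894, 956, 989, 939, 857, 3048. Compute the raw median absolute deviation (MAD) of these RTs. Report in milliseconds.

Sorted: 782, 857, 858, 894, 914, 930, 939, 956, 989, 1028, 3048 → median = 930
|x − 930|: 0, 148, 16, 98, 72, 36, 26, 59, 9, 73, 2118
Sorted deviations: 0, 9, 16, 26, 36, 59, 72, 73, 98, 148, 2118 → MAD = 59

59 ms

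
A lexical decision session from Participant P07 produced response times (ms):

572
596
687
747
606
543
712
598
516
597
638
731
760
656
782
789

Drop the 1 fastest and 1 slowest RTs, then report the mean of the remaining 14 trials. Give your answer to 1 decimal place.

658.9 ms

Sorted: 516, 543, 572, 596, 597, 598, 606, 638, 656, 687, 712, 731, 747, 760, 782, 789
Drop lowest 1 (516) and highest 1 (789)
Remaining (n=14): Σ = 9225, mean = 9225/14 = 658.929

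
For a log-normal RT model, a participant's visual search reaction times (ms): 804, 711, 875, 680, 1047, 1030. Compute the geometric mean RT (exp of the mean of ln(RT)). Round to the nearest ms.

ln(RT): 6.6896, 6.5667, 6.7742, 6.5221, 6.9537, 6.9373
Mean ln(RT) = 40.4436/6 = 6.74060
Geometric mean = exp(6.74060) = 846.07 ms

846 ms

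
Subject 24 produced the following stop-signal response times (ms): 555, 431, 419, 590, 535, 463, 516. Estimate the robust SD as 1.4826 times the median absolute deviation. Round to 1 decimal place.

78.6 ms

Sorted: 419, 431, 463, 516, 535, 555, 590 → median = 516
|x − 516| sorted: 0, 19, 39, 53, 74, 85, 97 → MAD = 53
Robust SD ≈ 1.4826 × 53 = 78.578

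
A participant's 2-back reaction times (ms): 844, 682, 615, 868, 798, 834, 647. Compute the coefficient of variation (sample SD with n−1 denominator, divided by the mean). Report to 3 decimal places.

0.138

n = 7, Σ = 5288, M = 755.4286
Σ(x−M)² = 65371.714; s = √(65371.714/6) = 104.3805
CV = 104.3805 / 755.4286 = 0.13817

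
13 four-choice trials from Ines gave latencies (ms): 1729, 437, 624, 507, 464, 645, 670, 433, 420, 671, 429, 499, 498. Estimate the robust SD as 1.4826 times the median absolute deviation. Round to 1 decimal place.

Sorted: 420, 429, 433, 437, 464, 498, 499, 507, 624, 645, 670, 671, 1729 → median = 499
|x − 499| sorted: 0, 1, 8, 35, 62, 66, 70, 79, 125, 146, 171, 172, 1230 → MAD = 70
Robust SD ≈ 1.4826 × 70 = 103.782

103.8 ms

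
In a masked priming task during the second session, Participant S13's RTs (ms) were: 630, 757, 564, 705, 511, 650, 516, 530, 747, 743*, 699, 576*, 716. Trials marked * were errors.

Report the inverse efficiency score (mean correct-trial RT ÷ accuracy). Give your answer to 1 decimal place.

754.8 ms

Correct trials (n=11): 630, 757, 564, 705, 511, 650, 516, 530, 747, 699, 716
Mean correct RT = 7025/11 = 638.6364 ms
Proportion correct = 11/13
IES = 638.6364 / (11/13) = 754.752 ms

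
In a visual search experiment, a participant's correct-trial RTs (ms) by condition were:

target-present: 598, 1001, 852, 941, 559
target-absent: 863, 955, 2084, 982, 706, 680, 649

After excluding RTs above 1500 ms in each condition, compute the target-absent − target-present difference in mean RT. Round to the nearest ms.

16 ms

target-absent: exclude 2084
M(target-present) = 3951/5 = 790.200
M(target-absent) = 4835/6 = 805.833
Difference = 805.833 − 790.200 = 15.633 ms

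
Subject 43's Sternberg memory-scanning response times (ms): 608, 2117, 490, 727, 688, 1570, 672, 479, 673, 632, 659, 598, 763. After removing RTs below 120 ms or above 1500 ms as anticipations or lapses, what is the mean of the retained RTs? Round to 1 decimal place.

Excluded: 1570, 2117
Retained (n=11): Σ = 6989
Mean = 6989/11 = 635.3636

635.4 ms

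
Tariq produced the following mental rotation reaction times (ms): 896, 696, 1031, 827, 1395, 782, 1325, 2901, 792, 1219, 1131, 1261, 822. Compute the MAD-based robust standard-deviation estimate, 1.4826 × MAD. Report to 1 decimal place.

341.0 ms

Sorted: 696, 782, 792, 822, 827, 896, 1031, 1131, 1219, 1261, 1325, 1395, 2901 → median = 1031
|x − 1031| sorted: 0, 100, 135, 188, 204, 209, 230, 239, 249, 294, 335, 364, 1870 → MAD = 230
Robust SD ≈ 1.4826 × 230 = 340.998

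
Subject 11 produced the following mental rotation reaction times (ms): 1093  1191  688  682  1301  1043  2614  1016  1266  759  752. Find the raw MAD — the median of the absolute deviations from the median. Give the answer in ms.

258 ms

Sorted: 682, 688, 752, 759, 1016, 1043, 1093, 1191, 1266, 1301, 2614 → median = 1043
|x − 1043|: 50, 148, 355, 361, 258, 0, 1571, 27, 223, 284, 291
Sorted deviations: 0, 27, 50, 148, 223, 258, 284, 291, 355, 361, 1571 → MAD = 258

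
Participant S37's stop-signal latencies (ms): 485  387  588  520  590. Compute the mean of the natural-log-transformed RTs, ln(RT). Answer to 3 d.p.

ln(RT): 6.1841, 5.9584, 6.3767, 6.2538, 6.3801
Σ ln(RT) = 31.1533
Mean = 31.1533/5 = 6.23065

6.231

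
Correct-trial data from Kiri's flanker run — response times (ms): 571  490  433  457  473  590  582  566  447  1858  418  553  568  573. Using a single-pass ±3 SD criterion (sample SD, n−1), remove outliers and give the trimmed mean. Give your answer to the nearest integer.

517 ms

n = 14, ΣRT = 8579, M = 612.786
Σ(x−M)² = 1719758.36; s = √(1719758.36/13) = 363.716
Cutoffs: 612.786 ± 3·363.716 → [-478.4, 1703.9]
Outside: 1858 → excluded.
Retained (n=13): Σ = 6721, mean = 6721/13 = 517.000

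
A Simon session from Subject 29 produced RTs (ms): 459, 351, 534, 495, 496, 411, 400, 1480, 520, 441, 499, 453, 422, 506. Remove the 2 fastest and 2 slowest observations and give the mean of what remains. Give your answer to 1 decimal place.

470.2 ms

Sorted: 351, 400, 411, 422, 441, 453, 459, 495, 496, 499, 506, 520, 534, 1480
Drop lowest 2 (351, 400) and highest 2 (534, 1480)
Remaining (n=10): Σ = 4702, mean = 4702/10 = 470.200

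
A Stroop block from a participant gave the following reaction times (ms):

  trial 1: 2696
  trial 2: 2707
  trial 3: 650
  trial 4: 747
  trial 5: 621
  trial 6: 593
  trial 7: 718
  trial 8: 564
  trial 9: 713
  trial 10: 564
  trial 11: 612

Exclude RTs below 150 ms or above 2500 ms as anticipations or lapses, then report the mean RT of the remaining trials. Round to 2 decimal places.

642.44 ms

Excluded: 2696, 2707
Retained (n=9): Σ = 5782
Mean = 5782/9 = 642.4444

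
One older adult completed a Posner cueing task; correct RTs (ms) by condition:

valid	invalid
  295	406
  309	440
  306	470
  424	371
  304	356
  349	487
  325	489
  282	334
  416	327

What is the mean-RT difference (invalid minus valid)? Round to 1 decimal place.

74.4 ms

M(valid) = 3010/9 = 334.444
M(invalid) = 3680/9 = 408.889
Difference = 408.889 − 334.444 = 74.444 ms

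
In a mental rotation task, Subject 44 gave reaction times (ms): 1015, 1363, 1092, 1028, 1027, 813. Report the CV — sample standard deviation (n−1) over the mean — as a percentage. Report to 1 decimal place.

n = 6, Σ = 6338, M = 1056.3333
Σ(x−M)² = 157899.333; s = √(157899.333/5) = 177.7072
CV = 177.7072 / 1056.3333 = 0.16823 = 16.823%

16.8%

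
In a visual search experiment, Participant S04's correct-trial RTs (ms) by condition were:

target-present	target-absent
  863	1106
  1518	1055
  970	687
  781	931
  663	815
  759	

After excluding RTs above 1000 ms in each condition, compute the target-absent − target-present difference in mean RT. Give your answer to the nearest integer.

target-present: exclude 1518
target-absent: exclude 1106, 1055
M(target-present) = 4036/5 = 807.200
M(target-absent) = 2433/3 = 811.000
Difference = 811.000 − 807.200 = 3.800 ms

4 ms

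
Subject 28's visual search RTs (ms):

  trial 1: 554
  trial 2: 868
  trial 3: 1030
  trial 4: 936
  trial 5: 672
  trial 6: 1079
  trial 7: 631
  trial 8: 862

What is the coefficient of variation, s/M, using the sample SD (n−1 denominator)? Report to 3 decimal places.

0.231

n = 8, Σ = 6632, M = 829.0000
Σ(x−M)² = 256438.000; s = √(256438.000/7) = 191.4001
CV = 191.4001 / 829.0000 = 0.23088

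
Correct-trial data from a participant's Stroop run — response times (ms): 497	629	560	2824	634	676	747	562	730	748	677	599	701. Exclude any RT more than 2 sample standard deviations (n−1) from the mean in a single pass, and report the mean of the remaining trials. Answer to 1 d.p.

646.7 ms

n = 13, ΣRT = 10584, M = 814.154
Σ(x−M)² = 4447941.69; s = √(4447941.69/12) = 608.820
Cutoffs: 814.154 ± 2·608.820 → [-403.5, 2031.8]
Outside: 2824 → excluded.
Retained (n=12): Σ = 7760, mean = 7760/12 = 646.667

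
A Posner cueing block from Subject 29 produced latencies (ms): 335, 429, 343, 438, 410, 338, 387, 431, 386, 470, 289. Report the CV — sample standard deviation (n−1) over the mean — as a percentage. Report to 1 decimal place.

n = 11, Σ = 4256, M = 386.9091
Σ(x−M)² = 30364.909; s = √(30364.909/10) = 55.1044
CV = 55.1044 / 386.9091 = 0.14242 = 14.242%

14.2%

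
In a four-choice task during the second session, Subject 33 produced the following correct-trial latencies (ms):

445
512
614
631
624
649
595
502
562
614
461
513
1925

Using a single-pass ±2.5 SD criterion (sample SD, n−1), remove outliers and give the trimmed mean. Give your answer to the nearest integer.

560 ms

n = 13, ΣRT = 8647, M = 665.154
Σ(x−M)² = 1774501.69; s = √(1774501.69/12) = 384.545
Cutoffs: 665.154 ± 2.5·384.545 → [-296.2, 1626.5]
Outside: 1925 → excluded.
Retained (n=12): Σ = 6722, mean = 6722/12 = 560.167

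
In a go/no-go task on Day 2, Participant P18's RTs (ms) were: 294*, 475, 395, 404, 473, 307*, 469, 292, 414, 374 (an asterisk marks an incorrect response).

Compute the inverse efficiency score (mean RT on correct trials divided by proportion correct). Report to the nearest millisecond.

515 ms

Correct trials (n=8): 475, 395, 404, 473, 469, 292, 414, 374
Mean correct RT = 3296/8 = 412.0000 ms
Proportion correct = 8/10
IES = 412.0000 / (8/10) = 515.000 ms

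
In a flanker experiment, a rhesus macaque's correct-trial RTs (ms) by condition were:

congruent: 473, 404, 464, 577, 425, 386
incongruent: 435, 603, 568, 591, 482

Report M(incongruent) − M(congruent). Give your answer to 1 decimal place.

M(congruent) = 2729/6 = 454.833
M(incongruent) = 2679/5 = 535.800
Difference = 535.800 − 454.833 = 80.967 ms

81.0 ms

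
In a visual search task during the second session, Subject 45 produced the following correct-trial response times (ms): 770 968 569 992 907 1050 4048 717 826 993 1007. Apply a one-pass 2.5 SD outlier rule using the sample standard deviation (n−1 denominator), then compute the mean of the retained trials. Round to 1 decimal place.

879.9 ms

n = 11, ΣRT = 12847, M = 1167.909
Σ(x−M)² = 9341536.91; s = √(9341536.91/10) = 966.516
Cutoffs: 1167.909 ± 2.5·966.516 → [-1248.4, 3584.2]
Outside: 4048 → excluded.
Retained (n=10): Σ = 8799, mean = 8799/10 = 879.900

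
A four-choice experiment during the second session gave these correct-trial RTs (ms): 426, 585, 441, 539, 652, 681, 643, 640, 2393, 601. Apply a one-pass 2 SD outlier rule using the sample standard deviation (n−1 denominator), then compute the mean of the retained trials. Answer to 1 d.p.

578.7 ms

n = 10, ΣRT = 7601, M = 760.100
Σ(x−M)² = 3030746.90; s = √(3030746.90/9) = 580.301
Cutoffs: 760.100 ± 2·580.301 → [-400.5, 1920.7]
Outside: 2393 → excluded.
Retained (n=9): Σ = 5208, mean = 5208/9 = 578.667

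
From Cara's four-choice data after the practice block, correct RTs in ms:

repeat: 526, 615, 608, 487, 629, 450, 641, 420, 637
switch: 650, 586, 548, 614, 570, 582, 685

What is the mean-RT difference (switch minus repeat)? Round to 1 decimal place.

48.0 ms

M(repeat) = 5013/9 = 557.000
M(switch) = 4235/7 = 605.000
Difference = 605.000 − 557.000 = 48.000 ms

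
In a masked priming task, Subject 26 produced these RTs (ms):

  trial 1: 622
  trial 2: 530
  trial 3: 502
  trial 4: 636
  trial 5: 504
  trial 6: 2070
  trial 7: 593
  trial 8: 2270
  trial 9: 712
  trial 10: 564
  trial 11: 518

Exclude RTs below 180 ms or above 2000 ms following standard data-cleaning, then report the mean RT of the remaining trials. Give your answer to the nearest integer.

Excluded: 2070, 2270
Retained (n=9): Σ = 5181
Mean = 5181/9 = 575.6667

576 ms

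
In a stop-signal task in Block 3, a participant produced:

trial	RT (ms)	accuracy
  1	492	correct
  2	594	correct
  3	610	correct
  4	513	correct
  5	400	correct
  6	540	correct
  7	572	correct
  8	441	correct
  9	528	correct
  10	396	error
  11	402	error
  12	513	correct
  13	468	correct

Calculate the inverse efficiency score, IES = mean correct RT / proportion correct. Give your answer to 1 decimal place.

609.3 ms

Correct trials (n=11): 492, 594, 610, 513, 400, 540, 572, 441, 528, 513, 468
Mean correct RT = 5671/11 = 515.5455 ms
Proportion correct = 11/13
IES = 515.5455 / (11/13) = 609.281 ms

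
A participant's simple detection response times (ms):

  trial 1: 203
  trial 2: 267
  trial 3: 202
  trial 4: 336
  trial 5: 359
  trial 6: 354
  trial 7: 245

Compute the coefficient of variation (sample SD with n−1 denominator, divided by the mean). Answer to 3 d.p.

0.244

n = 7, Σ = 1966, M = 280.8571
Σ(x−M)² = 28254.857; s = √(28254.857/6) = 68.6232
CV = 68.6232 / 280.8571 = 0.24433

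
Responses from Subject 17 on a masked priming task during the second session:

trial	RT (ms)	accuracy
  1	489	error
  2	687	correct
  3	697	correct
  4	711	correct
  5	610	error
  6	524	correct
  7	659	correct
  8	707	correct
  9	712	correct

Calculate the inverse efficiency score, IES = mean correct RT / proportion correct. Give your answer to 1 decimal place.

862.7 ms

Correct trials (n=7): 687, 697, 711, 524, 659, 707, 712
Mean correct RT = 4697/7 = 671.0000 ms
Proportion correct = 7/9
IES = 671.0000 / (7/9) = 862.714 ms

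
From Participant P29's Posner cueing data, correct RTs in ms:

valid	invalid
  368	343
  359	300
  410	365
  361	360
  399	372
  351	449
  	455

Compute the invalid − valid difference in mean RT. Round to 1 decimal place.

M(valid) = 2248/6 = 374.667
M(invalid) = 2644/7 = 377.714
Difference = 377.714 − 374.667 = 3.048 ms

3.0 ms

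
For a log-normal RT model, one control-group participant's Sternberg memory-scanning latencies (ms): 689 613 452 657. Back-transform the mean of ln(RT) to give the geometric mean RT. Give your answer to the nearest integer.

595 ms

ln(RT): 6.5352, 6.4184, 6.1137, 6.4877
Mean ln(RT) = 25.5550/4 = 6.38874
Geometric mean = exp(6.38874) = 595.11 ms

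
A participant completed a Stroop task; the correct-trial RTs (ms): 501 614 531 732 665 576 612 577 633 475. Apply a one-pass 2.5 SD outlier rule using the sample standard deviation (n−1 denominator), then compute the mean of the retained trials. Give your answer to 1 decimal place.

n = 10, ΣRT = 5916, M = 591.600
Σ(x−M)² = 53664.40; s = √(53664.40/9) = 77.219
Cutoffs: 591.600 ± 2.5·77.219 → [398.6, 784.6]
No RTs fall outside the cutoffs; all 10 retained. Mean = 5916/10 = 591.600

591.6 ms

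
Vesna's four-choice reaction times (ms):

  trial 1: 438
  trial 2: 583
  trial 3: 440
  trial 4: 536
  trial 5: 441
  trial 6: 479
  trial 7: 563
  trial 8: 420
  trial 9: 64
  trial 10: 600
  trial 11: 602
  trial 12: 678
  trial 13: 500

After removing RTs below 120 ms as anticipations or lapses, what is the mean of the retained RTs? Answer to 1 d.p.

Excluded: 64
Retained (n=12): Σ = 6280
Mean = 6280/12 = 523.3333

523.3 ms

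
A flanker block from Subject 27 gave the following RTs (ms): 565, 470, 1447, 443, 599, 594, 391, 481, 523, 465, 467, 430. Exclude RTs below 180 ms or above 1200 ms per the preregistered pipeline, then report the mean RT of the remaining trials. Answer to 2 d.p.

Excluded: 1447
Retained (n=11): Σ = 5428
Mean = 5428/11 = 493.4545

493.45 ms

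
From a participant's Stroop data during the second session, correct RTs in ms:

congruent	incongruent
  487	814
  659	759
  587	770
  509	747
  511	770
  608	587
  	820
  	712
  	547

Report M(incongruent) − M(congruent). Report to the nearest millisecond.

M(congruent) = 3361/6 = 560.167
M(incongruent) = 6526/9 = 725.111
Difference = 725.111 − 560.167 = 164.944 ms

165 ms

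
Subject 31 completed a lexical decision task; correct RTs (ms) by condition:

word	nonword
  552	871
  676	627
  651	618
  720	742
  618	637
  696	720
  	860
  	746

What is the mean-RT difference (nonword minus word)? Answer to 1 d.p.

M(word) = 3913/6 = 652.167
M(nonword) = 5821/8 = 727.625
Difference = 727.625 − 652.167 = 75.458 ms

75.5 ms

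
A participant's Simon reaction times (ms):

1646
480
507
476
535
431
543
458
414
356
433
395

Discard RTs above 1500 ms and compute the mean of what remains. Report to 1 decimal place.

Excluded: 1646
Retained (n=11): Σ = 5028
Mean = 5028/11 = 457.0909

457.1 ms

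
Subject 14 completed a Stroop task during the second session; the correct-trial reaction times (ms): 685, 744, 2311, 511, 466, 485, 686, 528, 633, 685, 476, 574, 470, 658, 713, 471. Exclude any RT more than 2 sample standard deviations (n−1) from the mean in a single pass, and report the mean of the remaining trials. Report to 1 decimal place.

n = 16, ΣRT = 11096, M = 693.500
Σ(x−M)² = 2941328.00; s = √(2941328.00/15) = 442.819
Cutoffs: 693.500 ± 2·442.819 → [-192.1, 1579.1]
Outside: 2311 → excluded.
Retained (n=15): Σ = 8785, mean = 8785/15 = 585.667

585.7 ms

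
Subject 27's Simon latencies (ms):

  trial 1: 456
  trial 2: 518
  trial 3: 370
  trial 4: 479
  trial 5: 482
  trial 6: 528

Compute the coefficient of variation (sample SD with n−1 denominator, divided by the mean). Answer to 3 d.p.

n = 6, Σ = 2833, M = 472.1667
Σ(x−M)² = 16060.833; s = √(16060.833/5) = 56.6760
CV = 56.6760 / 472.1667 = 0.12003

0.120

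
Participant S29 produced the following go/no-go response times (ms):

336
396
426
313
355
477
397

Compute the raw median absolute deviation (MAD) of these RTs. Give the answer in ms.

41 ms

Sorted: 313, 336, 355, 396, 397, 426, 477 → median = 396
|x − 396|: 60, 0, 30, 83, 41, 81, 1
Sorted deviations: 0, 1, 30, 41, 60, 81, 83 → MAD = 41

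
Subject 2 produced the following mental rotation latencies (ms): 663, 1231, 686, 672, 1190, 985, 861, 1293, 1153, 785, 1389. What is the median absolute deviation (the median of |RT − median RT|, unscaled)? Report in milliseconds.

246 ms

Sorted: 663, 672, 686, 785, 861, 985, 1153, 1190, 1231, 1293, 1389 → median = 985
|x − 985|: 322, 246, 299, 313, 205, 0, 124, 308, 168, 200, 404
Sorted deviations: 0, 124, 168, 200, 205, 246, 299, 308, 313, 322, 404 → MAD = 246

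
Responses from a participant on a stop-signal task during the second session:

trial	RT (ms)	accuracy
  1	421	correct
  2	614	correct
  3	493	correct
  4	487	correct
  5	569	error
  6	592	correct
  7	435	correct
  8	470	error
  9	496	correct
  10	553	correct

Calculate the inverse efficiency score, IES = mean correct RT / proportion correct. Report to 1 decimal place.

Correct trials (n=8): 421, 614, 493, 487, 592, 435, 496, 553
Mean correct RT = 4091/8 = 511.3750 ms
Proportion correct = 8/10
IES = 511.3750 / (8/10) = 639.219 ms

639.2 ms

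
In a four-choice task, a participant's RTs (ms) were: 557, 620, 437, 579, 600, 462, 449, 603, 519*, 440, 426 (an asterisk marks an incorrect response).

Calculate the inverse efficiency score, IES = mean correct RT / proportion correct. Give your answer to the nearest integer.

Correct trials (n=10): 557, 620, 437, 579, 600, 462, 449, 603, 440, 426
Mean correct RT = 5173/10 = 517.3000 ms
Proportion correct = 10/11
IES = 517.3000 / (10/11) = 569.030 ms

569 ms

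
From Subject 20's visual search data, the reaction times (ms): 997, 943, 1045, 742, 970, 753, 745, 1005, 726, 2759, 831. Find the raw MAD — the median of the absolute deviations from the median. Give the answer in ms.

Sorted: 726, 742, 745, 753, 831, 943, 970, 997, 1005, 1045, 2759 → median = 943
|x − 943|: 54, 0, 102, 201, 27, 190, 198, 62, 217, 1816, 112
Sorted deviations: 0, 27, 54, 62, 102, 112, 190, 198, 201, 217, 1816 → MAD = 112

112 ms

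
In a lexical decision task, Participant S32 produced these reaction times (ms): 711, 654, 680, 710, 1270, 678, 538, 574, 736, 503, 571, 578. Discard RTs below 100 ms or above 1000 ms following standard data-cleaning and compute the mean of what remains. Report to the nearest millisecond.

Excluded: 1270
Retained (n=11): Σ = 6933
Mean = 6933/11 = 630.2727

630 ms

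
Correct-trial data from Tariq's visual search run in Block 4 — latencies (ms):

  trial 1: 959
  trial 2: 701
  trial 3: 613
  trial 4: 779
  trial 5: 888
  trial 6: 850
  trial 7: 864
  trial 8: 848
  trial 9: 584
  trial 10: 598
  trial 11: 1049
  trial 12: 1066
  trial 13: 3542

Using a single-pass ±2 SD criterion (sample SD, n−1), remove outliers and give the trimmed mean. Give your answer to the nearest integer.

n = 13, ΣRT = 13341, M = 1026.231
Σ(x−M)² = 7160572.31; s = √(7160572.31/12) = 772.473
Cutoffs: 1026.231 ± 2·772.473 → [-518.7, 2571.2]
Outside: 3542 → excluded.
Retained (n=12): Σ = 9799, mean = 9799/12 = 816.583

817 ms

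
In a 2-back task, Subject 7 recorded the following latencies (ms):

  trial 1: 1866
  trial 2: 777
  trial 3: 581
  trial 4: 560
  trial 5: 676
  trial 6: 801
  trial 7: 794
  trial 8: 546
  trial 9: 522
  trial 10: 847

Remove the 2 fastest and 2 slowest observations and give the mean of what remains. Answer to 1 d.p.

Sorted: 522, 546, 560, 581, 676, 777, 794, 801, 847, 1866
Drop lowest 2 (522, 546) and highest 2 (847, 1866)
Remaining (n=6): Σ = 4189, mean = 4189/6 = 698.167

698.2 ms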